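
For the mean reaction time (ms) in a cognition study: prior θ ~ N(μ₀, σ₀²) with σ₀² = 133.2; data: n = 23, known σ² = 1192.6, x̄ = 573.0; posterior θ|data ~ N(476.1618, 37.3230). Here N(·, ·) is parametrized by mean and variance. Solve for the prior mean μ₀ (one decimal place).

With known observation variance, the Normal–Normal posterior has precision τ_n = τ₀ + n/σ² and mean μ_n = (τ₀μ₀ + (n/σ²)x̄)/τ_n.
Here τ₀ = 1/133.2 = 0.007508 and τ_data = 23/1192.6 = 0.019286, so τ_n = 0.026794.
Rearranging for μ₀: μ₀ = (μ_n·τ_n − τ_data·x̄)/τ₀ = (476.1618·0.026794 − 0.019286·573.0) / 0.007508 = 1.707401/0.007508 ≈ 227.4.

μ₀ = 227.4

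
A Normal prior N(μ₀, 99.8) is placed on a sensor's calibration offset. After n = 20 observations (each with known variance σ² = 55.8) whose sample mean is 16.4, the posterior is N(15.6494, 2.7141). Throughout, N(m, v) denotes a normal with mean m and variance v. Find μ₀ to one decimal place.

μ₀ = -11.2

With known observation variance, the Normal–Normal posterior has precision τ_n = τ₀ + n/σ² and mean μ_n = (τ₀μ₀ + (n/σ²)x̄)/τ_n.
Here τ₀ = 1/99.8 = 0.010020 and τ_data = 20/55.8 = 0.358423, so τ_n = 0.368443.
Rearranging for μ₀: μ₀ = (μ_n·τ_n − τ_data·x̄)/τ₀ = (15.6494·0.368443 − 0.358423·16.4) / 0.010020 = -0.112225/0.010020 ≈ -11.2.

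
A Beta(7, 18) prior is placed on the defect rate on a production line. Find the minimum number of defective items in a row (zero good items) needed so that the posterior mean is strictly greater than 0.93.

After k defective items and 0 good items the posterior is Beta(7+k, 18), with mean (7+k)/(7+18+k).
Set (7+k)/(25+k) > 0.93 and solve: k > (0.93·25 − 7)/(1 − 0.93) = 232.143.
The smallest integer exceeding 232.143 is 233, and checking k=233: (240)/(258) = 0.9302 > 0.93.

k = 233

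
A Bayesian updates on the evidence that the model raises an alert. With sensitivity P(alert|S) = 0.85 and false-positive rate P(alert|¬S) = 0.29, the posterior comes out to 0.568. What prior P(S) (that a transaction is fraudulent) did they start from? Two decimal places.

P(S) = 0.31

Bayes' rule in odds form gives O(S|E) = O(S)·[P(E|S)/P(E|¬S)], hence O(S) = O(S|E)/LR.
Posterior odds = 0.568/(1−0.568) = 1.3148. LR = 0.85/0.29 = 2.9310.
Prior odds = 1.3148/2.9310 = 0.4486, so P(S) = 0.4486/(1+0.4486) ≈ 0.31.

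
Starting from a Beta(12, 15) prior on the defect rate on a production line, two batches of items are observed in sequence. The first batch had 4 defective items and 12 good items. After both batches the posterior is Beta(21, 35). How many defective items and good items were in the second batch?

5 defective items and 8 good items

Because Beta–binomial updating is additive in the counts, the combined data contributed (α_post−α_prior, β_post−β_prior) successes and failures.
Total across both batches: 21−12=9 defective items, 35−15=20 good items.
Subtract the first batch: 9−4=5 defective items and 20−12=8 good items.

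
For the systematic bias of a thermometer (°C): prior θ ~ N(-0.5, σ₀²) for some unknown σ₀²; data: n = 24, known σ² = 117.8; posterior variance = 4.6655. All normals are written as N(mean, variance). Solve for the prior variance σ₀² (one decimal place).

For the Normal–Normal model with known σ², precisions add: τ_n = τ₀ + n/σ².
So 1/σ₀² = 1/4.6655 − 24/117.8 = 0.214339 − 0.203735 = 0.010604.
Hence σ₀² = 1/0.010604 ≈ 94.3.

σ₀² = 94.3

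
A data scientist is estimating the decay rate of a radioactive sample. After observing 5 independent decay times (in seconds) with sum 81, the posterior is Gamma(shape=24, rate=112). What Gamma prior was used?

Gamma–exponential conjugacy: posterior shape = α + n, posterior rate = β + Σtᵢ.
So α = 24 − 5 = 19 and β = 112 − 81 = 31.

Gamma(shape=19, rate=31)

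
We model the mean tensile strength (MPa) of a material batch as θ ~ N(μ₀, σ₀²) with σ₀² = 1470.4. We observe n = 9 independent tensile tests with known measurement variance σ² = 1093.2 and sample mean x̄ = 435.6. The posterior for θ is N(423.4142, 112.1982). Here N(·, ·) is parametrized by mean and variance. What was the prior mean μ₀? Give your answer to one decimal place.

With known observation variance, the Normal–Normal posterior has precision τ_n = τ₀ + n/σ² and mean μ_n = (τ₀μ₀ + (n/σ²)x̄)/τ_n.
Here τ₀ = 1/1470.4 = 0.000680 and τ_data = 9/1093.2 = 0.008233, so τ_n = 0.008913.
Rearranging for μ₀: μ₀ = (μ_n·τ_n − τ_data·x̄)/τ₀ = (423.4142·0.008913 − 0.008233·435.6) / 0.000680 = 0.187596/0.000680 ≈ 275.9.

μ₀ = 275.9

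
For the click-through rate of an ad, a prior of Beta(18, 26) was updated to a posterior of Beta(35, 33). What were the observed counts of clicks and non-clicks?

17 clicks and 7 non-clicks

Beta is conjugate to the binomial likelihood: posterior = Beta(a+s, b+f).
So s = 35 − 18 = 17 and f = 33 − 26 = 7.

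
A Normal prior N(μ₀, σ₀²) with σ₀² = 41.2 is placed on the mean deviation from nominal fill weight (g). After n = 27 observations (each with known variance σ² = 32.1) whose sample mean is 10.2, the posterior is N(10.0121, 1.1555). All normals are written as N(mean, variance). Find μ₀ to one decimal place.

The posterior mean is a precision-weighted average: μ_n = (τ₀μ₀ + τ_data·x̄)/(τ₀+τ_data), with τ₀=1/σ₀² and τ_data=n/σ².
Here τ₀ = 1/41.2 = 0.024272 and τ_data = 27/32.1 = 0.841121, so τ_n = 0.865393.
Rearranging for μ₀: μ₀ = (μ_n·τ_n − τ_data·x̄)/τ₀ = (10.0121·0.865393 − 0.841121·10.2) / 0.024272 = 0.084967/0.024272 ≈ 3.5.

μ₀ = 3.5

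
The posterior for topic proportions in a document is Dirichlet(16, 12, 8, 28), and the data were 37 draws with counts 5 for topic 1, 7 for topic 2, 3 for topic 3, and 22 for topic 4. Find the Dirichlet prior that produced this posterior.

Dirichlet(11, 5, 5, 6)

For a Dirichlet(α) prior with multinomial counts c, the posterior is Dirichlet(α + c) componentwise.
Subtract each count from the matching posterior parameter: 16−5=11, 12−7=5, 8−3=5, 28−22=6.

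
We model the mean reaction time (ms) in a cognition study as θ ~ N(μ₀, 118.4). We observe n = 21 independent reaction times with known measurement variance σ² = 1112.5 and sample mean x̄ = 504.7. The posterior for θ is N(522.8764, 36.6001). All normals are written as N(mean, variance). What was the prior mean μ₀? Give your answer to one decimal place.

The posterior mean is a precision-weighted average: μ_n = (τ₀μ₀ + τ_data·x̄)/(τ₀+τ_data), with τ₀=1/σ₀² and τ_data=n/σ².
Here τ₀ = 1/118.4 = 0.008446 and τ_data = 21/1112.5 = 0.018876, so τ_n = 0.027322.
Rearranging for μ₀: μ₀ = (μ_n·τ_n − τ_data·x̄)/τ₀ = (522.8764·0.027322 − 0.018876·504.7) / 0.008446 = 4.759312/0.008446 ≈ 563.5.

μ₀ = 563.5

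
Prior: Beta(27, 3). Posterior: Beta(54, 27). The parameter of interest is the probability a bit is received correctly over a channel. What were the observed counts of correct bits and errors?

27 correct bits and 24 errors

Beta is conjugate to the binomial likelihood: posterior = Beta(a+s, b+f).
So s = 54 − 27 = 27 and f = 27 − 3 = 24.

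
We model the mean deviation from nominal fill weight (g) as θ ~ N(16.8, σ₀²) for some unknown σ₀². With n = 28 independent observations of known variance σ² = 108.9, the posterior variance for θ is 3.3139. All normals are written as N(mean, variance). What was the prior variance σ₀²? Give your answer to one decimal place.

σ₀² = 22.4

Posterior precision equals prior precision plus data precision: 1/σ_n² = 1/σ₀² + n/σ².
So 1/σ₀² = 1/3.3139 − 28/108.9 = 0.301759 − 0.257117 = 0.044642.
Hence σ₀² = 1/0.044642 ≈ 22.4.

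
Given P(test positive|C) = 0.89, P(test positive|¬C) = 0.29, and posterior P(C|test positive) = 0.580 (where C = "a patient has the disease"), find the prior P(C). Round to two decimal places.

In odds form, posterior odds = prior odds × likelihood ratio, so prior odds = posterior odds ÷ LR.
Posterior odds = 0.580/(1−0.580) = 1.3810. LR = 0.89/0.29 = 3.0690.
Prior odds = 1.3810/3.0690 = 0.4500, so P(C) = 0.4500/(1+0.4500) ≈ 0.31.

P(C) = 0.31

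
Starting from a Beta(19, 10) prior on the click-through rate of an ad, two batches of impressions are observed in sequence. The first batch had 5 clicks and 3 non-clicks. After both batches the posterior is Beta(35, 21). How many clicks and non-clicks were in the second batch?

11 clicks and 8 non-clicks

Because Beta–binomial updating is additive in the counts, the combined data contributed (α_post−α_prior, β_post−β_prior) successes and failures.
Total across both batches: 35−19=16 clicks, 21−10=11 non-clicks.
Subtract the first batch: 16−5=11 clicks and 11−3=8 non-clicks.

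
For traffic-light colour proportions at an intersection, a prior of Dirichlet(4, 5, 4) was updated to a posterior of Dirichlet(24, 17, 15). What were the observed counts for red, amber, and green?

counts (20, 12, 11)

For a Dirichlet(α) prior with multinomial counts c, the posterior is Dirichlet(α + c) componentwise.
Counts are posterior − prior componentwise: 24−4=20, 17−5=12, 15−4=11.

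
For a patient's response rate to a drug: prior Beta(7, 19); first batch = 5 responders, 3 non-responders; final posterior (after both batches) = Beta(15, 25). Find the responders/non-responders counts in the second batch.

3 responders and 3 non-responders

Because Beta–binomial updating is additive in the counts, the combined data contributed (α_post−α_prior, β_post−β_prior) successes and failures.
Total across both batches: 15−7=8 responders, 25−19=6 non-responders.
Subtract the first batch: 8−5=3 responders and 6−3=3 non-responders.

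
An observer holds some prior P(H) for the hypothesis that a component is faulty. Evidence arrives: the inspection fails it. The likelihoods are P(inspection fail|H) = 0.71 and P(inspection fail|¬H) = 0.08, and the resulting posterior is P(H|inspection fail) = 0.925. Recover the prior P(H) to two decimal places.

P(H) = 0.58

In odds form, posterior odds = prior odds × likelihood ratio, so prior odds = posterior odds ÷ LR.
Posterior odds = 0.925/(1−0.925) = 12.3333. LR = 0.71/0.08 = 8.8750.
Prior odds = 12.3333/8.8750 = 1.3897, so P(H) = 1.3897/(1+1.3897) ≈ 0.58.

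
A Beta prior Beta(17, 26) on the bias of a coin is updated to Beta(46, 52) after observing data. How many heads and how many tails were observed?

29 heads and 26 tails

A Beta(α, β) prior with s successes and f failures in binomial data gives a Beta(α+s, β+f) posterior.
So s = 46 − 17 = 29 and f = 52 − 26 = 26.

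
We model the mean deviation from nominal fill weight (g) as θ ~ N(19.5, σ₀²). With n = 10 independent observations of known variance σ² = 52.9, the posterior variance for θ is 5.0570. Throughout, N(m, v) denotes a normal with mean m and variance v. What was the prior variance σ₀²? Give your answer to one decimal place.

For the Normal–Normal model with known σ², precisions add: τ_n = τ₀ + n/σ².
So 1/σ₀² = 1/5.0570 − 10/52.9 = 0.197746 − 0.189036 = 0.008710.
Hence σ₀² = 1/0.008710 ≈ 114.8.

σ₀² = 114.8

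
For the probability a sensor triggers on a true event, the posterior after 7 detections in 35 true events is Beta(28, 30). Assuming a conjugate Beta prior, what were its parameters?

Beta is conjugate to the binomial likelihood: posterior = Beta(a+s, b+f).
So a = 28 − 7 = 21 and b = 30 − 28 = 2.

Beta(21, 2)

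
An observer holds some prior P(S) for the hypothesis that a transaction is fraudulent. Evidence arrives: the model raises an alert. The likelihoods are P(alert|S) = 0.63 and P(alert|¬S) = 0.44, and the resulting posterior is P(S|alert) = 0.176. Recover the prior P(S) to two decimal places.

P(S) = 0.13

Bayes' rule in odds form gives O(S|E) = O(S)·[P(E|S)/P(E|¬S)], hence O(S) = O(S|E)/LR.
Posterior odds = 0.176/(1−0.176) = 0.2136. LR = 0.63/0.44 = 1.4318.
Prior odds = 0.2136/1.4318 = 0.1492, so P(S) = 0.1492/(1+0.1492) ≈ 0.13.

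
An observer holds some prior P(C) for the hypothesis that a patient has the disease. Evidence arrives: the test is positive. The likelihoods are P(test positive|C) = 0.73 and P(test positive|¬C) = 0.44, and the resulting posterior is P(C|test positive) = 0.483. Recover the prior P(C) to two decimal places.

In odds form, posterior odds = prior odds × likelihood ratio, so prior odds = posterior odds ÷ LR.
Posterior odds = 0.483/(1−0.483) = 0.9342. LR = 0.73/0.44 = 1.6591.
Prior odds = 0.9342/1.6591 = 0.5631, so P(C) = 0.5631/(1+0.5631) ≈ 0.36.

P(C) = 0.36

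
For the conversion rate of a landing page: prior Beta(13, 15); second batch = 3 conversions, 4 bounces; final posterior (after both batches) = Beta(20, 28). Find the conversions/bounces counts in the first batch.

Sequential conjugate updates are equivalent to a single update on the pooled data, so total successes = posterior α − prior α and total failures = posterior β − prior β.
Total across both batches: 20−13=7 conversions, 28−15=13 bounces.
Subtract the second batch: 7−3=4 conversions and 13−4=9 bounces.

4 conversions and 9 bounces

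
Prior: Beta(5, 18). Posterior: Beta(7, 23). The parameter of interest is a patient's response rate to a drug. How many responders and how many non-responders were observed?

A Beta(a, b) prior with s successes and f failures in binomial data gives a Beta(a+s, b+f) posterior.
Match parameters: s=7−5=2, f=23−18=5.

2 responders and 5 non-responders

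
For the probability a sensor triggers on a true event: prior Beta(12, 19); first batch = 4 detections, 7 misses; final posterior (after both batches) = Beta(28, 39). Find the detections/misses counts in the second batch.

12 detections and 13 misses

Because Beta–binomial updating is additive in the counts, the combined data contributed (α_post−α_prior, β_post−β_prior) successes and failures.
Total across both batches: 28−12=16 detections, 39−19=20 misses.
Subtract the first batch: 16−4=12 detections and 20−7=13 misses.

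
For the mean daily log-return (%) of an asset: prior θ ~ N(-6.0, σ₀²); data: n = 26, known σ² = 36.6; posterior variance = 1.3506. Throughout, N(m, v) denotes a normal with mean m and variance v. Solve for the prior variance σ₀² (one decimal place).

σ₀² = 33.3

Posterior precision equals prior precision plus data precision: 1/σ_n² = 1/σ₀² + n/σ².
So 1/σ₀² = 1/1.3506 − 26/36.6 = 0.740412 − 0.710383 = 0.030029.
Hence σ₀² = 1/0.030029 ≈ 33.3.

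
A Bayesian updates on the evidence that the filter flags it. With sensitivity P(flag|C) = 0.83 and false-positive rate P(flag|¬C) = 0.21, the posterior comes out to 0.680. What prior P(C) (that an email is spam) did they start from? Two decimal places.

In odds form, posterior odds = prior odds × likelihood ratio, so prior odds = posterior odds ÷ LR.
Posterior odds = 0.680/(1−0.680) = 2.1250. LR = 0.83/0.21 = 3.9524.
Prior odds = 2.1250/3.9524 = 0.5376, so P(C) = 0.5376/(1+0.5376) ≈ 0.35.

P(C) = 0.35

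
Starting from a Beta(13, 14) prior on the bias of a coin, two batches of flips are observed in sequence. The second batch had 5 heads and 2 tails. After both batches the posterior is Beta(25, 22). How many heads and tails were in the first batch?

7 heads and 6 tails

Sequential conjugate updates are equivalent to a single update on the pooled data, so total successes = posterior α − prior α and total failures = posterior β − prior β.
Total across both batches: 25−13=12 heads, 22−14=8 tails.
Subtract the second batch: 12−5=7 heads and 8−2=6 tails.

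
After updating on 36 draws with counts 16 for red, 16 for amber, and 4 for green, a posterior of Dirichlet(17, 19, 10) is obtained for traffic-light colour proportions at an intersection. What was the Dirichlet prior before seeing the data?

Dirichlet(1, 3, 6)

For a Dirichlet(α) prior with multinomial counts c, the posterior is Dirichlet(α + c) componentwise.
Subtract each count from the matching posterior parameter: 17−16=1, 19−16=3, 10−4=6.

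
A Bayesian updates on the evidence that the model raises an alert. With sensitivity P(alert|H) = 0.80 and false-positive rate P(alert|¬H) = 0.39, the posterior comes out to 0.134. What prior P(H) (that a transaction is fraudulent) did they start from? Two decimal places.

P(H) = 0.07

Bayes' rule in odds form gives O(H|E) = O(H)·[P(E|H)/P(E|¬H)], hence O(H) = O(H|E)/LR.
Posterior odds = 0.134/(1−0.134) = 0.1547. LR = 0.80/0.39 = 2.0513.
Prior odds = 0.1547/2.0513 = 0.0754, so P(H) = 0.0754/(1+0.0754) ≈ 0.07.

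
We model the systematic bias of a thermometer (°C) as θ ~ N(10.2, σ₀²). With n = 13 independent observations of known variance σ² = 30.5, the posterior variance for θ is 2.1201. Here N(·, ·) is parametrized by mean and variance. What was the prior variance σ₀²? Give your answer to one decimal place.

σ₀² = 22.0

For the Normal–Normal model with known σ², precisions add: τ_n = τ₀ + n/σ².
So 1/σ₀² = 1/2.1201 − 13/30.5 = 0.471676 − 0.426230 = 0.045446.
Hence σ₀² = 1/0.045446 ≈ 22.0.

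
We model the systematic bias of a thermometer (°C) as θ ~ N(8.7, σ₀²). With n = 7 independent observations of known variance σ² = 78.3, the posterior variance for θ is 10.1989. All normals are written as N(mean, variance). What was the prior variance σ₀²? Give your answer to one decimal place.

For the Normal–Normal model with known σ², precisions add: τ_n = τ₀ + n/σ².
So 1/σ₀² = 1/10.1989 − 7/78.3 = 0.098050 − 0.089400 = 0.008650.
Hence σ₀² = 1/0.008650 ≈ 115.6.

σ₀² = 115.6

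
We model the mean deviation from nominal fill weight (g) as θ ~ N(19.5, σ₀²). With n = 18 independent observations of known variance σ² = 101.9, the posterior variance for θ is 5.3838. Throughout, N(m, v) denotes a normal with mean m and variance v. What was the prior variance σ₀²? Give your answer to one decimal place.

σ₀² = 109.9

For the Normal–Normal model with known σ², precisions add: τ_n = τ₀ + n/σ².
So 1/σ₀² = 1/5.3838 − 18/101.9 = 0.185742 − 0.176644 = 0.009098.
Hence σ₀² = 1/0.009098 ≈ 109.9.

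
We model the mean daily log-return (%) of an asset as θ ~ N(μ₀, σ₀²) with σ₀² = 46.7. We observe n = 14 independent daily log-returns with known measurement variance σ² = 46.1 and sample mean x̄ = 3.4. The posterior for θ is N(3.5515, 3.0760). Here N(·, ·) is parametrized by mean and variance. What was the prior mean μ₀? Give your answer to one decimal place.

μ₀ = 5.7

With known observation variance, the Normal–Normal posterior has precision τ_n = τ₀ + n/σ² and mean μ_n = (τ₀μ₀ + (n/σ²)x̄)/τ_n.
Here τ₀ = 1/46.7 = 0.021413 and τ_data = 14/46.1 = 0.303688, so τ_n = 0.325101.
Rearranging for μ₀: μ₀ = (μ_n·τ_n − τ_data·x̄)/τ₀ = (3.5515·0.325101 − 0.303688·3.4) / 0.021413 = 0.122057/0.021413 ≈ 5.7.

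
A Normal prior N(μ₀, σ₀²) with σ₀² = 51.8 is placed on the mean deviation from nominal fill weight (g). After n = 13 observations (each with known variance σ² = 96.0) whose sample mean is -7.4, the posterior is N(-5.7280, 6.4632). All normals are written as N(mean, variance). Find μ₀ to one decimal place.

The posterior mean is a precision-weighted average: μ_n = (τ₀μ₀ + τ_data·x̄)/(τ₀+τ_data), with τ₀=1/σ₀² and τ_data=n/σ².
Here τ₀ = 1/51.8 = 0.019305 and τ_data = 13/96.0 = 0.135417, so τ_n = 0.154722.
Rearranging for μ₀: μ₀ = (μ_n·τ_n − τ_data·x̄)/τ₀ = (-5.7280·0.154722 − 0.135417·-7.4) / 0.019305 = 0.115838/0.019305 ≈ 6.0.

μ₀ = 6.0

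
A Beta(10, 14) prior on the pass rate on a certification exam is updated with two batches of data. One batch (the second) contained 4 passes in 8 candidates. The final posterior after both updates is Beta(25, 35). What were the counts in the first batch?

Because Beta–binomial updating is additive in the counts, the combined data contributed (α_post−α_prior, β_post−β_prior) successes and failures.
Total across both batches: 25−10=15 passes, 35−14=21 failures.
Subtract the second batch: 15−4=11 passes and 21−4=17 failures.

11 passes and 17 failures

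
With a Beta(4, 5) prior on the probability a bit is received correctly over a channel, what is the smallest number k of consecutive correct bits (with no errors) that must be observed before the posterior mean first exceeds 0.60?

After k correct bits and 0 errors the posterior is Beta(4+k, 5), with mean (4+k)/(4+5+k).
Set (4+k)/(9+k) > 0.60 and solve: k > (0.60·9 − 4)/(1 − 0.60) = 3.500.
The smallest integer exceeding 3.500 is 4, and checking k=4: (8)/(13) = 0.6154 > 0.60.

k = 4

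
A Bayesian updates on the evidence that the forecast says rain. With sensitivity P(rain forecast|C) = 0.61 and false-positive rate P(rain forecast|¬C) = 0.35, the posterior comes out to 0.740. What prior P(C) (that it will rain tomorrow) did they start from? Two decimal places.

Bayes' rule in odds form gives O(C|E) = O(C)·[P(E|C)/P(E|¬C)], hence O(C) = O(C|E)/LR.
Posterior odds = 0.740/(1−0.740) = 2.8462. LR = 0.61/0.35 = 1.7429.
Prior odds = 2.8462/1.7429 = 1.6330, so P(C) = 1.6330/(1+1.6330) ≈ 0.62.

P(C) = 0.62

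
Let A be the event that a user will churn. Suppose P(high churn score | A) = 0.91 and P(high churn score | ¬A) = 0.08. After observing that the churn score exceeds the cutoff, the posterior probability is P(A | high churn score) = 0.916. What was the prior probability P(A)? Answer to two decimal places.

In odds form, posterior odds = prior odds × likelihood ratio, so prior odds = posterior odds ÷ LR.
Posterior odds = 0.916/(1−0.916) = 10.9048. LR = 0.91/0.08 = 11.3750.
Prior odds = 10.9048/11.3750 = 0.9587, so P(A) = 0.9587/(1+0.9587) ≈ 0.49.

P(A) = 0.49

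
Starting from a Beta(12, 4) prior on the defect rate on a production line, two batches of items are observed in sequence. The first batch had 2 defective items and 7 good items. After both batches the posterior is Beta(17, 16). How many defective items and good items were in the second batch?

3 defective items and 5 good items

Because Beta–binomial updating is additive in the counts, the combined data contributed (α_post−α_prior, β_post−β_prior) successes and failures.
Total across both batches: 17−12=5 defective items, 16−4=12 good items.
Subtract the first batch: 5−2=3 defective items and 12−7=5 good items.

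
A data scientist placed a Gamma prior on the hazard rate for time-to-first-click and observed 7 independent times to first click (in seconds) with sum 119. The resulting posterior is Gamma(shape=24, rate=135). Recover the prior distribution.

Gamma(shape=17, rate=16)

Gamma–exponential conjugacy: posterior shape = α + n, posterior rate = β + Σtᵢ.
So α = 24 − 7 = 17 and β = 135 − 119 = 16.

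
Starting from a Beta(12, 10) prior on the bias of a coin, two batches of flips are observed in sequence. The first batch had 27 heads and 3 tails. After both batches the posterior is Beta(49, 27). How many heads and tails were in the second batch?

10 heads and 14 tails

Sequential conjugate updates are equivalent to a single update on the pooled data, so total successes = posterior α − prior α and total failures = posterior β − prior β.
Total across both batches: 49−12=37 heads, 27−10=17 tails.
Subtract the first batch: 37−27=10 heads and 17−3=14 tails.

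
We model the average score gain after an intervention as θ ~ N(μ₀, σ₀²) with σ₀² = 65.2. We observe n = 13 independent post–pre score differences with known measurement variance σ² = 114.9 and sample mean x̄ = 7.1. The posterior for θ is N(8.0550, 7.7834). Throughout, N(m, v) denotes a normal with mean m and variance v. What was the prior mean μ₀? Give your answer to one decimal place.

With known observation variance, the Normal–Normal posterior has precision τ_n = τ₀ + n/σ² and mean μ_n = (τ₀μ₀ + (n/σ²)x̄)/τ_n.
Here τ₀ = 1/65.2 = 0.015337 and τ_data = 13/114.9 = 0.113142, so τ_n = 0.128479.
Rearranging for μ₀: μ₀ = (μ_n·τ_n − τ_data·x̄)/τ₀ = (8.0550·0.128479 − 0.113142·7.1) / 0.015337 = 0.231590/0.015337 ≈ 15.1.

μ₀ = 15.1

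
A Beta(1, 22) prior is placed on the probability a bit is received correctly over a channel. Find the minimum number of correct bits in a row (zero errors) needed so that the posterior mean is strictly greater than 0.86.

k = 135

After k correct bits and 0 errors the posterior is Beta(1+k, 22), with mean (1+k)/(1+22+k).
Set (1+k)/(23+k) > 0.86 and solve: k > (0.86·23 − 1)/(1 − 0.86) = 134.143.
The smallest integer exceeding 134.143 is 135.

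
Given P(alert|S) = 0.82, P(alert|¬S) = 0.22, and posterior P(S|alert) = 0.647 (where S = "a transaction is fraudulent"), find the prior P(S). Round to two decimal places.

P(S) = 0.33

In odds form, posterior odds = prior odds × likelihood ratio, so prior odds = posterior odds ÷ LR.
Posterior odds = 0.647/(1−0.647) = 1.8329. LR = 0.82/0.22 = 3.7273.
Prior odds = 1.8329/3.7273 = 0.4918, so P(S) = 0.4918/(1+0.4918) ≈ 0.33.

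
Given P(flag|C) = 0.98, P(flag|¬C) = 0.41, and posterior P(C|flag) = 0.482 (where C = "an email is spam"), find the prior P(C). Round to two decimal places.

P(C) = 0.28

In odds form, posterior odds = prior odds × likelihood ratio, so prior odds = posterior odds ÷ LR.
Posterior odds = 0.482/(1−0.482) = 0.9305. LR = 0.98/0.41 = 2.3902.
Prior odds = 0.9305/2.3902 = 0.3893, so P(C) = 0.3893/(1+0.3893) ≈ 0.28.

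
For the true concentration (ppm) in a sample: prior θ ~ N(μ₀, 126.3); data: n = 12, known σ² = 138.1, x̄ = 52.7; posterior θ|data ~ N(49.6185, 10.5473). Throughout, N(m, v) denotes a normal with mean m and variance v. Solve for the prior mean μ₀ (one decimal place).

μ₀ = 15.8

The posterior mean is a precision-weighted average: μ_n = (τ₀μ₀ + τ_data·x̄)/(τ₀+τ_data), with τ₀=1/σ₀² and τ_data=n/σ².
Here τ₀ = 1/126.3 = 0.007918 and τ_data = 12/138.1 = 0.086894, so τ_n = 0.094812.
Rearranging for μ₀: μ₀ = (μ_n·τ_n − τ_data·x̄)/τ₀ = (49.6185·0.094812 − 0.086894·52.7) / 0.007918 = 0.125115/0.007918 ≈ 15.8.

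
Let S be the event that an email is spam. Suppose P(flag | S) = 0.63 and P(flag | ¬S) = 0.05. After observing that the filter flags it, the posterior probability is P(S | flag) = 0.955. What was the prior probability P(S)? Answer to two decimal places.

P(S) = 0.63

In odds form, posterior odds = prior odds × likelihood ratio, so prior odds = posterior odds ÷ LR.
Posterior odds = 0.955/(1−0.955) = 21.2222. LR = 0.63/0.05 = 12.6000.
Prior odds = 21.2222/12.6000 = 1.6843, so P(S) = 1.6843/(1+1.6843) ≈ 0.63.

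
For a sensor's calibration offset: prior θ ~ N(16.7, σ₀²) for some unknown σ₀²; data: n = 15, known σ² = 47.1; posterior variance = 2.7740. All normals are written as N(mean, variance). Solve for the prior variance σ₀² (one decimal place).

σ₀² = 23.8

For the Normal–Normal model with known σ², precisions add: τ_n = τ₀ + n/σ².
So 1/σ₀² = 1/2.7740 − 15/47.1 = 0.360490 − 0.318471 = 0.042019.
Hence σ₀² = 1/0.042019 ≈ 23.8.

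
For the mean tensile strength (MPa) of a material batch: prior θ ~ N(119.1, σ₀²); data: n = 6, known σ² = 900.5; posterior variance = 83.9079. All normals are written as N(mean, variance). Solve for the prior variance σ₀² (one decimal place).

For the Normal–Normal model with known σ², precisions add: τ_n = τ₀ + n/σ².
So 1/σ₀² = 1/83.9079 − 6/900.5 = 0.011918 − 0.006663 = 0.005255.
Hence σ₀² = 1/0.005255 ≈ 190.3.

σ₀² = 190.3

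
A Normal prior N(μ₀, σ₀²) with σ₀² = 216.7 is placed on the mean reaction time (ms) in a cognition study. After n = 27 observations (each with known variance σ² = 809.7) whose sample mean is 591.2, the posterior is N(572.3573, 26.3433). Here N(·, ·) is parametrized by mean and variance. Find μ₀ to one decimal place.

With known observation variance, the Normal–Normal posterior has precision τ_n = τ₀ + n/σ² and mean μ_n = (τ₀μ₀ + (n/σ²)x̄)/τ_n.
Here τ₀ = 1/216.7 = 0.004615 and τ_data = 27/809.7 = 0.033346, so τ_n = 0.037961.
Rearranging for μ₀: μ₀ = (μ_n·τ_n − τ_data·x̄)/τ₀ = (572.3573·0.037961 − 0.033346·591.2) / 0.004615 = 2.013100/0.004615 ≈ 436.2.

μ₀ = 436.2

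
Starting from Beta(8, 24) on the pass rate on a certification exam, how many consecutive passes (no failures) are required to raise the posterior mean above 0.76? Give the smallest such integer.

k = 69

After k passes and 0 failures the posterior is Beta(8+k, 24), with mean (8+k)/(8+24+k).
Set (8+k)/(32+k) > 0.76 and solve: k > (0.76·32 − 8)/(1 − 0.76) = 68.000.
The smallest integer exceeding 68.000 is 69.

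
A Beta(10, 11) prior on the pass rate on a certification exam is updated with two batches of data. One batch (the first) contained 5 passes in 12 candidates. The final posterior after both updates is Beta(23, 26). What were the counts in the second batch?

8 passes and 8 failures

Sequential conjugate updates are equivalent to a single update on the pooled data, so total successes = posterior α − prior α and total failures = posterior β − prior β.
Total across both batches: 23−10=13 passes, 26−11=15 failures.
Subtract the first batch: 13−5=8 passes and 15−7=8 failures.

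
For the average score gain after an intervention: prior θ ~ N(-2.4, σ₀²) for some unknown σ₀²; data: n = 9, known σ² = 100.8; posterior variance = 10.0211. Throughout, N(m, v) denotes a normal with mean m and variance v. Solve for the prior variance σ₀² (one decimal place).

Posterior precision equals prior precision plus data precision: 1/σ_n² = 1/σ₀² + n/σ².
So 1/σ₀² = 1/10.0211 − 9/100.8 = 0.099789 − 0.089286 = 0.010503.
Hence σ₀² = 1/0.010503 ≈ 95.2.

σ₀² = 95.2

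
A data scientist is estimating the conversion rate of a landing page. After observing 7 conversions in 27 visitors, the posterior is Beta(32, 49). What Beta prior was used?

A Beta(α, β) prior with s successes and f failures in binomial data gives a Beta(α+s, β+f) posterior.
Subtract the data counts: 32−7=25, 49−20=29.

Beta(25, 29)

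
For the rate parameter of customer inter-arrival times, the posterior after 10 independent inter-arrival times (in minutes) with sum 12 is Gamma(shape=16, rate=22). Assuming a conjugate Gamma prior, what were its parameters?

For an exponential likelihood with a Gamma(α, β) prior on the rate, n observations with total T give posterior Gamma(α+n, β+T).
So α = 16 − 10 = 6 and β = 22 − 12 = 10.

Gamma(shape=6, rate=10)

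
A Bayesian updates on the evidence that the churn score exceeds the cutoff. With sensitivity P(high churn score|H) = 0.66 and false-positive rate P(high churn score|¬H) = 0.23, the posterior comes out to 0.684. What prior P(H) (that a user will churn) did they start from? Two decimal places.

P(H) = 0.43

In odds form, posterior odds = prior odds × likelihood ratio, so prior odds = posterior odds ÷ LR.
Posterior odds = 0.684/(1−0.684) = 2.1646. LR = 0.66/0.23 = 2.8696.
Prior odds = 2.1646/2.8696 = 0.7543, so P(H) = 0.7543/(1+0.7543) ≈ 0.43.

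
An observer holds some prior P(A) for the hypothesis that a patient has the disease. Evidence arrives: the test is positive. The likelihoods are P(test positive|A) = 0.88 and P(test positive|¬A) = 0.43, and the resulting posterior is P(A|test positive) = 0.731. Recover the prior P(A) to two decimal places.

In odds form, posterior odds = prior odds × likelihood ratio, so prior odds = posterior odds ÷ LR.
Posterior odds = 0.731/(1−0.731) = 2.7175. LR = 0.88/0.43 = 2.0465.
Prior odds = 2.7175/2.0465 = 1.3279, so P(A) = 1.3279/(1+1.3279) ≈ 0.57.

P(A) = 0.57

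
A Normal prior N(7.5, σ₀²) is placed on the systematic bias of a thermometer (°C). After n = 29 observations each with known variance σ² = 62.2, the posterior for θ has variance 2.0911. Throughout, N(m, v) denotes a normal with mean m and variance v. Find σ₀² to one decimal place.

For the Normal–Normal model with known σ², precisions add: τ_n = τ₀ + n/σ².
So 1/σ₀² = 1/2.0911 − 29/62.2 = 0.478217 − 0.466238 = 0.011979.
Hence σ₀² = 1/0.011979 ≈ 83.5.

σ₀² = 83.5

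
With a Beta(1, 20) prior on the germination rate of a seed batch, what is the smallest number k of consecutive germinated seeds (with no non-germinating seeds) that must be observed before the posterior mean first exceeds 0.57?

After k germinated seeds and 0 non-germinating seeds the posterior is Beta(1+k, 20), with mean (1+k)/(1+20+k).
Set (1+k)/(21+k) > 0.57 and solve: k > (0.57·21 − 1)/(1 − 0.57) = 25.512.
The smallest integer exceeding 25.512 is 26.

k = 26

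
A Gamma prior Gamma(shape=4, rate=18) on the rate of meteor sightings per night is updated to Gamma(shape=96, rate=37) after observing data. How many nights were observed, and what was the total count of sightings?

A Gamma(α, β) prior (rate parametrization) on a Poisson rate with n observations summing to S gives posterior Gamma(α+S, β+n).
Matching: Σxᵢ = 96 − 4 = 92 and n = 37 − 18 = 19.

n = 19 nights with total 92 sightings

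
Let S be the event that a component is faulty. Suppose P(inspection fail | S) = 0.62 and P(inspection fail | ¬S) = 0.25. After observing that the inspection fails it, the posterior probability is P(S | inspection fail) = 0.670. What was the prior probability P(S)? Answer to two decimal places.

In odds form, posterior odds = prior odds × likelihood ratio, so prior odds = posterior odds ÷ LR.
Posterior odds = 0.670/(1−0.670) = 2.0303. LR = 0.62/0.25 = 2.4800.
Prior odds = 2.0303/2.4800 = 0.8187, so P(S) = 0.8187/(1+0.8187) ≈ 0.45.

P(S) = 0.45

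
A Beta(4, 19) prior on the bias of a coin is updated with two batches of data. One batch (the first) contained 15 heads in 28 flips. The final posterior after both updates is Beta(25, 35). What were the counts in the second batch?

Because Beta–binomial updating is additive in the counts, the combined data contributed (α_post−α_prior, β_post−β_prior) successes and failures.
Total across both batches: 25−4=21 heads, 35−19=16 tails.
Subtract the first batch: 21−15=6 heads and 16−13=3 tails.

6 heads and 3 tails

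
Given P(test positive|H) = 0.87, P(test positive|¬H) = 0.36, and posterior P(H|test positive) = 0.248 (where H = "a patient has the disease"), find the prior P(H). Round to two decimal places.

Bayes' rule in odds form gives O(H|E) = O(H)·[P(E|H)/P(E|¬H)], hence O(H) = O(H|E)/LR.
Posterior odds = 0.248/(1−0.248) = 0.3298. LR = 0.87/0.36 = 2.4167.
Prior odds = 0.3298/2.4167 = 0.1365, so P(H) = 0.1365/(1+0.1365) ≈ 0.12.

P(H) = 0.12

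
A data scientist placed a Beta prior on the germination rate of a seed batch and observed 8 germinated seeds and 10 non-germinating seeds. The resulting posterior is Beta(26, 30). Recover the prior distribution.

Under Beta–binomial conjugacy the posterior parameters are (a+s, b+f).
So a = 26 − 8 = 18 and b = 30 − 10 = 20.

Beta(18, 20)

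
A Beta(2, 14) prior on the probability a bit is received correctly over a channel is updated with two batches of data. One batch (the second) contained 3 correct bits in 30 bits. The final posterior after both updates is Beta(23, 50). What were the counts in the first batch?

18 correct bits and 9 errors

Because Beta–binomial updating is additive in the counts, the combined data contributed (α_post−α_prior, β_post−β_prior) successes and failures.
Total across both batches: 23−2=21 correct bits, 50−14=36 errors.
Subtract the second batch: 21−3=18 correct bits and 36−27=9 errors.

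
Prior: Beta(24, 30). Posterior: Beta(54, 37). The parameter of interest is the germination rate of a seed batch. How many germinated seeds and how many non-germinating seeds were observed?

Under Beta–binomial conjugacy the posterior parameters are (a+s, b+f).
Match parameters: s=54−24=30, f=37−30=7.

30 germinated seeds and 7 non-germinating seeds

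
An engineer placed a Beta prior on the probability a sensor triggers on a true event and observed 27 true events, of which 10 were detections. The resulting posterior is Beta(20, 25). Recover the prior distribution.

Beta(10, 8)

Under Beta–binomial conjugacy the posterior parameters are (a+s, b+f).
So a = 20 − 10 = 10 and b = 25 − 17 = 8.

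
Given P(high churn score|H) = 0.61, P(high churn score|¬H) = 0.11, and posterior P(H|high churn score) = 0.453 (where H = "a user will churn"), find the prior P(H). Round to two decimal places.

Bayes' rule in odds form gives O(H|E) = O(H)·[P(E|H)/P(E|¬H)], hence O(H) = O(H|E)/LR.
Posterior odds = 0.453/(1−0.453) = 0.8282. LR = 0.61/0.11 = 5.5455.
Prior odds = 0.8282/5.5455 = 0.1493, so P(H) = 0.1493/(1+0.1493) ≈ 0.13.

P(H) = 0.13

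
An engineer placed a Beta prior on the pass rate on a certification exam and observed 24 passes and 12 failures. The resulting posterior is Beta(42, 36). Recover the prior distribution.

Beta(18, 24)

Beta is conjugate to the binomial likelihood: posterior = Beta(α+s, β+f).
So α = 42 − 24 = 18 and β = 36 − 12 = 24.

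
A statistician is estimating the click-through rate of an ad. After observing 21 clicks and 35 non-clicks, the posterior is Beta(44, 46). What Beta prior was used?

Beta(23, 11)

A Beta(a, b) prior with s successes and f failures in binomial data gives a Beta(a+s, b+f) posterior.
So a = 44 − 21 = 23 and b = 46 − 35 = 11.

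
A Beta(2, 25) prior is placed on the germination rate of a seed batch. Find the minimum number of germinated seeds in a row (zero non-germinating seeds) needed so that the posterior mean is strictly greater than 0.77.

After k germinated seeds and 0 non-germinating seeds the posterior is Beta(2+k, 25), with mean (2+k)/(2+25+k).
Set (2+k)/(27+k) > 0.77 and solve: k > (0.77·27 − 2)/(1 − 0.77) = 81.696.
The smallest integer exceeding 81.696 is 82.

k = 82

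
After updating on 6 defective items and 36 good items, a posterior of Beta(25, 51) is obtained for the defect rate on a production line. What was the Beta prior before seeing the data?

Under Beta–binomial conjugacy the posterior parameters are (a+s, b+f).
So a = 25 − 6 = 19 and b = 51 − 36 = 15.

Beta(19, 15)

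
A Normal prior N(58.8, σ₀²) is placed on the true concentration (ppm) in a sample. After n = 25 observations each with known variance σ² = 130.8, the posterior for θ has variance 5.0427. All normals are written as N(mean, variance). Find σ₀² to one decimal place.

Posterior precision equals prior precision plus data precision: 1/σ_n² = 1/σ₀² + n/σ².
So 1/σ₀² = 1/5.0427 − 25/130.8 = 0.198306 − 0.191131 = 0.007175.
Hence σ₀² = 1/0.007175 ≈ 139.4.

σ₀² = 139.4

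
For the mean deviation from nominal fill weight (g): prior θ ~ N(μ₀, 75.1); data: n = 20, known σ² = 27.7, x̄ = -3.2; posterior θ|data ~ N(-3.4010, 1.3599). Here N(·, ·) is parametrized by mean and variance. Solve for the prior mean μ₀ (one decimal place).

With known observation variance, the Normal–Normal posterior has precision τ_n = τ₀ + n/σ² and mean μ_n = (τ₀μ₀ + (n/σ²)x̄)/τ_n.
Here τ₀ = 1/75.1 = 0.013316 and τ_data = 20/27.7 = 0.722022, so τ_n = 0.735338.
Rearranging for μ₀: μ₀ = (μ_n·τ_n − τ_data·x̄)/τ₀ = (-3.4010·0.735338 − 0.722022·-3.2) / 0.013316 = -0.190414/0.013316 ≈ -14.3.

μ₀ = -14.3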